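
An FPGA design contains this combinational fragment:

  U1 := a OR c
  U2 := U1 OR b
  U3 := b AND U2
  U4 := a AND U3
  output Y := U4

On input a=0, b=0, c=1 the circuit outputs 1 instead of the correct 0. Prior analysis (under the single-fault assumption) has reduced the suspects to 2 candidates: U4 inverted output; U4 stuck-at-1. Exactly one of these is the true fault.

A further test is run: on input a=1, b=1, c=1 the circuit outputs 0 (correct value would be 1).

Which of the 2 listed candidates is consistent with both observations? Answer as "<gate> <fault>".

U4 inverted output

Evaluate each candidate on input a=1, b=1, c=1:
  U4 inverted output: U1=1, U2=1, U3=1, U4=0 [inverted output] → 0 — matches
  U4 stuck-at-1: U1=1, U2=1, U3=1, U4=1 [stuck-at-1] → 1 — eliminated
Only U4 inverted output reproduces the observed 0.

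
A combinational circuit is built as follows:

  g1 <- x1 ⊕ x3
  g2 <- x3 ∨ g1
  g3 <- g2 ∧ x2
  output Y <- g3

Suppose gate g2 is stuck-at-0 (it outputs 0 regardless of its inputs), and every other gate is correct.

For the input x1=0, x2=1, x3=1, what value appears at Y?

0

Propagate with g2 forced: g1=1, g2=0 [stuck-at-0], g3=0.
So Y = 0. (Without the fault it would be 1.)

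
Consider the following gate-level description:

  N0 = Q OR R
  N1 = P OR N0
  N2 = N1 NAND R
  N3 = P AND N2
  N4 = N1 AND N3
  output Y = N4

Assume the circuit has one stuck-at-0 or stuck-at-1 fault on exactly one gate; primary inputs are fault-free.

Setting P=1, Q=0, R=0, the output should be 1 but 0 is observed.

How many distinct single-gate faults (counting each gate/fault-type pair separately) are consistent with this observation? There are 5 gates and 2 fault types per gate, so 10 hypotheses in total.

4

Fault-free: N0=0, N1=1, N2=1, N3=1, N4=1 → 1. Observed 0.
  N0 stuck-at-0: output 1 ✗
  N0 stuck-at-1: output 1 ✗
  N1 stuck-at-0: output 0 ✓
  N1 stuck-at-1: output 1 ✗
  N2 stuck-at-0: output 0 ✓
  N2 stuck-at-1: output 1 ✗
  N3 stuck-at-0: output 0 ✓
  N3 stuck-at-1: output 1 ✗
  N4 stuck-at-0: output 0 ✓
  N4 stuck-at-1: output 1 ✗
Consistent faults: {N1 stuck-at-0, N2 stuck-at-0, N3 stuck-at-0, N4 stuck-at-0} — 4 in all.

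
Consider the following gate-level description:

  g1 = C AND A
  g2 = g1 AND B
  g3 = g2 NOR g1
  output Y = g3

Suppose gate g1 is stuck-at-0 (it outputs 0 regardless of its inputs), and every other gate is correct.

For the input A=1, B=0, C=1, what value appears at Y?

1

Propagate with g1 forced: g1=0 [stuck-at-0], g2=0, g3=1.
So Y = 1. (Without the fault it would be 0.)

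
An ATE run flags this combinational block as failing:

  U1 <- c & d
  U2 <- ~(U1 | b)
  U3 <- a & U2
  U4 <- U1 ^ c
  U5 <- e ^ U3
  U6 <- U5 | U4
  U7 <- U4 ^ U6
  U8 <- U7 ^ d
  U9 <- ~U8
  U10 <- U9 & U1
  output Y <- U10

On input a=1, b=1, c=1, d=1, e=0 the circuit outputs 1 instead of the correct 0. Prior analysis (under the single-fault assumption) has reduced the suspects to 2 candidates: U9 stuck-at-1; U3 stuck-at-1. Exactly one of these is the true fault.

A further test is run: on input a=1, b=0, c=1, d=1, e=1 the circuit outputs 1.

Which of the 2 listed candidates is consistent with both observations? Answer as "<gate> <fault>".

Evaluate each candidate on input a=1, b=0, c=1, d=1, e=1:
  U9 stuck-at-1: U1=1, U2=0, U3=0, U4=0, U5=1, U6=1, U7=1, U8=0, U9=1 [stuck-at-1], U10=1 → 1 — matches
  U3 stuck-at-1: U1=1, U2=0, U3=1 [stuck-at-1], U4=0, U5=0, U6=0, U7=0, U8=1, U9=0, U10=0 → 0 — eliminated
Only U9 stuck-at-1 reproduces the observed 1.

U9 stuck-at-1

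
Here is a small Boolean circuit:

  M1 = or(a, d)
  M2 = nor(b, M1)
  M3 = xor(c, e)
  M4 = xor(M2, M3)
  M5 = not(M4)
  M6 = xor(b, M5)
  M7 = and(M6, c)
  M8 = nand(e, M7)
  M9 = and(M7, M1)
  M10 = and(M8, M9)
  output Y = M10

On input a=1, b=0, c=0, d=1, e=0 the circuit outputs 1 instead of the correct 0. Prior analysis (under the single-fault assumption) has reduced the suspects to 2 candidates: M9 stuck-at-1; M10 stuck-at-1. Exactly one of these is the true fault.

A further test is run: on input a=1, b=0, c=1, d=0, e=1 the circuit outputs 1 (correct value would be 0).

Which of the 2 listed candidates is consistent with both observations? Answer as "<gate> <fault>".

Evaluate each candidate on input a=1, b=0, c=1, d=0, e=1:
  M9 stuck-at-1: M1=1, M2=0, M3=0, M4=0, M5=1, M6=1, M7=1, M8=0, M9=1 [stuck-at-1], M10=0 → 0 — eliminated
  M10 stuck-at-1: M1=1, M2=0, M3=0, M4=0, M5=1, M6=1, M7=1, M8=0, M9=1, M10=1 [stuck-at-1] → 1 — matches
Only M10 stuck-at-1 reproduces the observed 1.

M10 stuck-at-1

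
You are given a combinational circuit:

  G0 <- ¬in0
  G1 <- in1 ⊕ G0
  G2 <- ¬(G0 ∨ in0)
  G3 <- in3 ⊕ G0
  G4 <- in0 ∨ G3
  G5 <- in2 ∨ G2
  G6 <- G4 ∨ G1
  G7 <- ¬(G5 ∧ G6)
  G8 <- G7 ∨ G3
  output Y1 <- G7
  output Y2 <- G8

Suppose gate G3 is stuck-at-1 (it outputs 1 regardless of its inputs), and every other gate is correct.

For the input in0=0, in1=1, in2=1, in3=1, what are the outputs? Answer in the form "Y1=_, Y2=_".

Y1=0, Y2=1

Propagate with G3 forced: G0=1, G1=0, G2=0, G3=1 [stuck-at-1], G4=1, G5=1, G6=1, G7=0, G8=1.
So the outputs are Y1=0, Y2=1. (Without the fault they would be Y1=1, Y2=1.)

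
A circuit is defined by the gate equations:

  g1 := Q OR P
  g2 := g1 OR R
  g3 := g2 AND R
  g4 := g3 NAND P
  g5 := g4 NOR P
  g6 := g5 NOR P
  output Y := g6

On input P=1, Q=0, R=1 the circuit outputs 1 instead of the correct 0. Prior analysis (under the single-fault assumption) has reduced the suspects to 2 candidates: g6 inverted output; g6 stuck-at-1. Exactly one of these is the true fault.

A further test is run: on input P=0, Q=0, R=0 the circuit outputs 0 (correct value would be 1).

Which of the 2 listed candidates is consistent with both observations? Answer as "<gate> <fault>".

g6 inverted output

Evaluate each candidate on input P=0, Q=0, R=0:
  g6 inverted output: g1=0, g2=0, g3=0, g4=1, g5=0, g6=0 [inverted output] → 0 — matches
  g6 stuck-at-1: g1=0, g2=0, g3=0, g4=1, g5=0, g6=1 [stuck-at-1] → 1 — eliminated
Only g6 inverted output reproduces the observed 0.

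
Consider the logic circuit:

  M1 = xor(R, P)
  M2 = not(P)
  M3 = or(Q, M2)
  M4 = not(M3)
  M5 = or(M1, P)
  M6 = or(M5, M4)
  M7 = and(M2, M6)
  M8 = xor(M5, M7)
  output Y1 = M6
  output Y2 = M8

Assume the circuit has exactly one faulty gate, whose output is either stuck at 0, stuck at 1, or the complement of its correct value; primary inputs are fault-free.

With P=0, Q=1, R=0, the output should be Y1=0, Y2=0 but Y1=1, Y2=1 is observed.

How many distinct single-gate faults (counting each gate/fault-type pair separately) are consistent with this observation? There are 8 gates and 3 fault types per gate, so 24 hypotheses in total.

Fault-free: M1=0, M2=1, M3=1, M4=0, M5=0, M6=0, M7=0, M8=0 → Y1=0, Y2=0. Observed Y1=1, Y2=1.
  M1: none of the 3 fault types match ✗
  M2: none of the 3 fault types match ✗
  M3: stuck-at-0, inverted output ✓; others ✗
  M4: stuck-at-1, inverted output ✓; others ✗
  M5: none of the 3 fault types match ✗
  M6: stuck-at-1, inverted output ✓; others ✗
  M7: none of the 3 fault types match ✗
  M8: none of the 3 fault types match ✗
Consistent faults: {M3 stuck-at-0, M3 inverted output, M4 stuck-at-1, M4 inverted output, M6 stuck-at-1, M6 inverted output} — 6 in all.

6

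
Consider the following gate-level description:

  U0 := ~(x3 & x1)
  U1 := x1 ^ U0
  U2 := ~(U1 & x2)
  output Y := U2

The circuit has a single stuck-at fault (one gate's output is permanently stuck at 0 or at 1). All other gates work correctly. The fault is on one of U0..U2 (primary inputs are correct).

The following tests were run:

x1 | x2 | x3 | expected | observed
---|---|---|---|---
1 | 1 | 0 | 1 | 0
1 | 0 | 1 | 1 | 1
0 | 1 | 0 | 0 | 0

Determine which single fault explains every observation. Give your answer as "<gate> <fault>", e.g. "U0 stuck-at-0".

U1 stuck-at-1

Fault-free values for test 1 (x1=1, x2=1, x3=0): U0=1, U1=0, U2=1, giving Y=1. Observed 0.
Test 1: faults giving observed 0 are {U0 stuck-at-0, U1 stuck-at-1, U2 stuck-at-0}.
Test 2 (x1=1, x2=0, x3=1): fault-free U0=0, U1=1, U2=1 → 1; observed 1. Eliminates U2 stuck-at-0.
Test 3 (x1=0, x2=1, x3=0): fault-free U0=1, U1=1, U2=0 → 0; observed 0. Eliminates U0 stuck-at-0.
Only U1 stuck-at-1 is consistent with every test.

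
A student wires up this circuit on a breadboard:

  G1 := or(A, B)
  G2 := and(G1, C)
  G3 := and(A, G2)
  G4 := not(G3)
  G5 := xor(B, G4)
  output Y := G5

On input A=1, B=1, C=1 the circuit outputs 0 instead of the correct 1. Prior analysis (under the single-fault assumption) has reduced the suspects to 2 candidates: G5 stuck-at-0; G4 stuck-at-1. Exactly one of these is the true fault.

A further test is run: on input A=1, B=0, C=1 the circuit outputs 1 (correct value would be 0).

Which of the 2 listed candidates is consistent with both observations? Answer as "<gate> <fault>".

Evaluate each candidate on input A=1, B=0, C=1:
  G5 stuck-at-0: G1=1, G2=1, G3=1, G4=0, G5=0 [stuck-at-0] → 0 — eliminated
  G4 stuck-at-1: G1=1, G2=1, G3=1, G4=1 [stuck-at-1], G5=1 → 1 — matches
Only G4 stuck-at-1 reproduces the observed 1.

G4 stuck-at-1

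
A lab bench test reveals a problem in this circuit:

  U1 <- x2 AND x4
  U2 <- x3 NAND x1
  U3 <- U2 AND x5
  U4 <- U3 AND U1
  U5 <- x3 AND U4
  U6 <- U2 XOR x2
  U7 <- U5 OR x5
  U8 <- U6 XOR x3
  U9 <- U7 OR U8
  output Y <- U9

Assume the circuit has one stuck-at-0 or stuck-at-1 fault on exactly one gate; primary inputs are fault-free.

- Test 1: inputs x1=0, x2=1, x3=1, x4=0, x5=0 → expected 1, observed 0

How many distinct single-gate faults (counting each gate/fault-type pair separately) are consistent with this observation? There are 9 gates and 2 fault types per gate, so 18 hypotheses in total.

Fault-free: U1=0, U2=1, U3=0, U4=0, U5=0, U6=0, U7=0, U8=1, U9=1 → 1. Observed 0.
  U1: none of the 2 fault types match ✗
  U2: stuck-at-0 ✓; others ✗
  U3: none of the 2 fault types match ✗
  U4: none of the 2 fault types match ✗
  U5: none of the 2 fault types match ✗
  U6: stuck-at-1 ✓; others ✗
  U7: none of the 2 fault types match ✗
  U8: stuck-at-0 ✓; others ✗
  U9: stuck-at-0 ✓; others ✗
Consistent faults: {U2 stuck-at-0, U6 stuck-at-1, U8 stuck-at-0, U9 stuck-at-0} — 4 in all.

4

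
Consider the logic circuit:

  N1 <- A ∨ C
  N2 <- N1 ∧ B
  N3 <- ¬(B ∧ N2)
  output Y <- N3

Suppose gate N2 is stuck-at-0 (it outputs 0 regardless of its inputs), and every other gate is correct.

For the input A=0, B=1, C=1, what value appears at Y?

Propagate with N2 forced: N1=1, N2=0 [stuck-at-0], N3=1.
So Y = 1. (Without the fault it would be 0.)

1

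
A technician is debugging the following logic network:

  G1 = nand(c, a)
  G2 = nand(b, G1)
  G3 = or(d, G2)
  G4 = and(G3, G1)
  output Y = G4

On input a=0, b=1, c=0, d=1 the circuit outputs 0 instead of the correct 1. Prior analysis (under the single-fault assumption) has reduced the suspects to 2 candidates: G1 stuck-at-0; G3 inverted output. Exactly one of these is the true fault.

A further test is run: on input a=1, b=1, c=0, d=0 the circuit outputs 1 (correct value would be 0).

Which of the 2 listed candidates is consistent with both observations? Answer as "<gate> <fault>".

G3 inverted output

Evaluate each candidate on input a=1, b=1, c=0, d=0:
  G1 stuck-at-0: G1=0 [stuck-at-0], G2=1, G3=1, G4=0 → 0 — eliminated
  G3 inverted output: G1=1, G2=0, G3=1 [inverted output], G4=1 → 1 — matches
Only G3 inverted output reproduces the observed 1.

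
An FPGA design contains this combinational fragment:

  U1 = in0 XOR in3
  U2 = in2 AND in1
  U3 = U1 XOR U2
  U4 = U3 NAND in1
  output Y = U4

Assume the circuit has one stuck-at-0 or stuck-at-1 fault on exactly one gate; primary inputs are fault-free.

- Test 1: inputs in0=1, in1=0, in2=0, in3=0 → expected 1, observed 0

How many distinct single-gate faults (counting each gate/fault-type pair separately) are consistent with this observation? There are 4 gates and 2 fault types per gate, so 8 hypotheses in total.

Fault-free: U1=1, U2=0, U3=1, U4=1 → 1. Observed 0.
  U1 stuck-at-0: output 1 ✗
  U1 stuck-at-1: output 1 ✗
  U2 stuck-at-0: output 1 ✗
  U2 stuck-at-1: output 1 ✗
  U3 stuck-at-0: output 1 ✗
  U3 stuck-at-1: output 1 ✗
  U4 stuck-at-0: output 0 ✓
  U4 stuck-at-1: output 1 ✗
Consistent faults: {U4 stuck-at-0} — 1 in all.

1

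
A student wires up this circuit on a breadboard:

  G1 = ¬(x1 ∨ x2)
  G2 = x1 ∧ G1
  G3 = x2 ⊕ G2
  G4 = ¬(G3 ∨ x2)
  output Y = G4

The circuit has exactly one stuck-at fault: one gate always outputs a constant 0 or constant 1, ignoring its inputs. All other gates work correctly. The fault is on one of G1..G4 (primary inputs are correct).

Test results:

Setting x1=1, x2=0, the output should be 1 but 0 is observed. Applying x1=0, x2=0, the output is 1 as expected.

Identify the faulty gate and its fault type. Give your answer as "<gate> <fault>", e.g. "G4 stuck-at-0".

G1 stuck-at-1

Fault-free values for test 1 (x1=1, x2=0): G1=0, G2=0, G3=0, G4=1, giving Y=1. Observed 0.
Test 1: faults giving observed 0 are {G1 stuck-at-1, G2 stuck-at-1, G3 stuck-at-1, G4 stuck-at-0}.
Test 2 (x1=0, x2=0): fault-free G1=1, G2=0, G3=0, G4=1 → 1; observed 1. Eliminates G2 stuck-at-1, G3 stuck-at-1, G4 stuck-at-0.
Only G1 stuck-at-1 is consistent with every test.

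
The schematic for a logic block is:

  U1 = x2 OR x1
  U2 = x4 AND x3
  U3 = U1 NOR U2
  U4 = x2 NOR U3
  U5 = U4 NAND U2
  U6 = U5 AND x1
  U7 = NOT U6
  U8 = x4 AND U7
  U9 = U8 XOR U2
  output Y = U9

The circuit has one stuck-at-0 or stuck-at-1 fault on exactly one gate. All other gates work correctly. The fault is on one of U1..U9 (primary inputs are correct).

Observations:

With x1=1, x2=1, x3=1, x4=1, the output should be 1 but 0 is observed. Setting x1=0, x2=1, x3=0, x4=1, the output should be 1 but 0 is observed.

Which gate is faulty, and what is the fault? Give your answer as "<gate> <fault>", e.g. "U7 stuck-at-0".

U9 stuck-at-0

Fault-free values for test 1 (x1=1, x2=1, x3=1, x4=1): U1=1, U2=1, U3=0, U4=0, U5=1, U6=1, U7=0, U8=0, U9=1, giving Y=1. Observed 0.
Test 1: faults giving observed 0 are {U2 stuck-at-0, U4 stuck-at-1, U5 stuck-at-0, U6 stuck-at-0, U7 stuck-at-1, U8 stuck-at-1, U9 stuck-at-0}.
Test 2 (x1=0, x2=1, x3=0, x4=1): fault-free U1=1, U2=0, U3=0, U4=0, U5=1, U6=0, U7=1, U8=1, U9=1 → 1; observed 0. Eliminates U2 stuck-at-0, U4 stuck-at-1, U5 stuck-at-0, U6 stuck-at-0, U7 stuck-at-1, U8 stuck-at-1.
Only U9 stuck-at-0 is consistent with every test.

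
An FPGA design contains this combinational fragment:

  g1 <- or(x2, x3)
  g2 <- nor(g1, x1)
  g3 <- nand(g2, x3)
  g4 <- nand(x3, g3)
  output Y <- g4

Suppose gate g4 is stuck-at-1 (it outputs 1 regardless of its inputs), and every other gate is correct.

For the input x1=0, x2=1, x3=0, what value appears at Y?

Propagate with g4 forced: g1=1, g2=0, g3=1, g4=1 [stuck-at-1].
So Y = 1. (Same as the fault-free value — the fault is masked on this input.)

1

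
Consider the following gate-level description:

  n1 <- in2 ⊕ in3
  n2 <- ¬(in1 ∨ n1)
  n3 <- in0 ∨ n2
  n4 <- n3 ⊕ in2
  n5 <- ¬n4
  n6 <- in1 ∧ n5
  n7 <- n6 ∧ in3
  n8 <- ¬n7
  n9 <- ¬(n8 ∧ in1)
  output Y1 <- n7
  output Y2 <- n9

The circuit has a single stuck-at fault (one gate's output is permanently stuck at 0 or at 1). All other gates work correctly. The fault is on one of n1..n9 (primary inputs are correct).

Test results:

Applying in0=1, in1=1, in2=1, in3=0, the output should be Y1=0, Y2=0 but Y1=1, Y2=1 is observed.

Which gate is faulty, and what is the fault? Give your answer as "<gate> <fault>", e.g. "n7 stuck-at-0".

Fault-free values for test 1 (in0=1, in1=1, in2=1, in3=0): n1=1, n2=0, n3=1, n4=0, n5=1, n6=1, n7=0, n8=1, n9=0, giving Y1=0, Y2=0. Observed Y1=1, Y2=1.
Test 1: faults giving observed Y1=1, Y2=1 are {n7 stuck-at-1}.
Only n7 stuck-at-1 is consistent with every test.

n7 stuck-at-1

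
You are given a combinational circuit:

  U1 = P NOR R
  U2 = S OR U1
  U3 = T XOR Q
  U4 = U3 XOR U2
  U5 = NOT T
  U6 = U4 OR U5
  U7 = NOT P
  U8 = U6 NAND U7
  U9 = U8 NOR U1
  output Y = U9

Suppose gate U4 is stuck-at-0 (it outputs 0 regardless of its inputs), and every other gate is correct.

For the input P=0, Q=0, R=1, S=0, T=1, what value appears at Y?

0

Propagate with U4 forced: U1=0, U2=0, U3=1, U4=0 [stuck-at-0], U5=0, U6=0, U7=1, U8=1, U9=0.
So Y = 0. (Without the fault it would be 1.)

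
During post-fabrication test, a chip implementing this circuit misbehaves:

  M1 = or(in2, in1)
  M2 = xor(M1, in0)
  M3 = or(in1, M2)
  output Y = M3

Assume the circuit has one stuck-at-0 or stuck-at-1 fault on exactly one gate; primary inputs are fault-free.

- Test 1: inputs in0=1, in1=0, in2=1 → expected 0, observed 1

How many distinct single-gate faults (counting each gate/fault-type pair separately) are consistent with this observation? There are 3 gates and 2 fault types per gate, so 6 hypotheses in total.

3

Fault-free: M1=1, M2=0, M3=0 → 0. Observed 1.
  M1 stuck-at-0: output 1 ✓
  M1 stuck-at-1: output 0 ✗
  M2 stuck-at-0: output 0 ✗
  M2 stuck-at-1: output 1 ✓
  M3 stuck-at-0: output 0 ✗
  M3 stuck-at-1: output 1 ✓
Consistent faults: {M1 stuck-at-0, M2 stuck-at-1, M3 stuck-at-1} — 3 in all.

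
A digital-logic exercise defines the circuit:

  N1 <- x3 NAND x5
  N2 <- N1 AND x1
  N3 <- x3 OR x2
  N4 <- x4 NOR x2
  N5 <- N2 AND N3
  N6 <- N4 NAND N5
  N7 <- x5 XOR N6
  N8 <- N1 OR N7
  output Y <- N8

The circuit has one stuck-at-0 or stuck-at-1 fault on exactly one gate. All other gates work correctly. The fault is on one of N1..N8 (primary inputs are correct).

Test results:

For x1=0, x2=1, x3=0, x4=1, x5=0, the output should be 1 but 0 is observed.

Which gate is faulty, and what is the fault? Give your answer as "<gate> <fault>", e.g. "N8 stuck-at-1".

Fault-free values for test 1 (x1=0, x2=1, x3=0, x4=1, x5=0): N1=1, N2=0, N3=1, N4=0, N5=0, N6=1, N7=1, N8=1, giving Y=1. Observed 0.
Test 1: faults giving observed 0 are {N8 stuck-at-0}.
Only N8 stuck-at-0 is consistent with every test.

N8 stuck-at-0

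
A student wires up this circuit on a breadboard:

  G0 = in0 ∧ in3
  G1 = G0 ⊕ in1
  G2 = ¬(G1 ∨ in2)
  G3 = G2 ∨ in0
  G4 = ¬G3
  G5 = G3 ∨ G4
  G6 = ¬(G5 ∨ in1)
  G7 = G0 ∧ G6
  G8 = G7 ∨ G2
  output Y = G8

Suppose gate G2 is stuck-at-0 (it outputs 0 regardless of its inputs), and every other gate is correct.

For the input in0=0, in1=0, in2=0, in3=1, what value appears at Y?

Propagate with G2 forced: G0=0, G1=0, G2=0 [stuck-at-0], G3=0, G4=1, G5=1, G6=0, G7=0, G8=0.
So Y = 0. (Without the fault it would be 1.)

0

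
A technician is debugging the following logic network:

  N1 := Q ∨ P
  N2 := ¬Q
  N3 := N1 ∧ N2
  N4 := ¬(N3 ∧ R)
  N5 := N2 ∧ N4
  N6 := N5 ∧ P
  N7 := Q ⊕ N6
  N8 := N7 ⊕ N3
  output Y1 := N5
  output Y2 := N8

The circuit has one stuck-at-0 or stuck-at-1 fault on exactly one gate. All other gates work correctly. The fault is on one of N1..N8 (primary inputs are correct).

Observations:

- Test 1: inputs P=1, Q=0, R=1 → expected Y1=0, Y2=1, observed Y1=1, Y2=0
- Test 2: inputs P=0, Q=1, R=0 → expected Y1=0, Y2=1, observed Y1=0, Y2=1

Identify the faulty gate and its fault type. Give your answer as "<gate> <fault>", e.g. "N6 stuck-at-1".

Fault-free values for test 1 (P=1, Q=0, R=1): N1=1, N2=1, N3=1, N4=0, N5=0, N6=0, N7=0, N8=1, giving Y1=0, Y2=1. Observed Y1=1, Y2=0.
Test 1: faults giving observed Y1=1, Y2=0 are {N4 stuck-at-1, N5 stuck-at-1}.
Test 2 (P=0, Q=1, R=0): fault-free N1=1, N2=0, N3=0, N4=1, N5=0, N6=0, N7=1, N8=1 → Y1=0, Y2=1; observed Y1=0, Y2=1. Eliminates N5 stuck-at-1.
Only N4 stuck-at-1 is consistent with every test.

N4 stuck-at-1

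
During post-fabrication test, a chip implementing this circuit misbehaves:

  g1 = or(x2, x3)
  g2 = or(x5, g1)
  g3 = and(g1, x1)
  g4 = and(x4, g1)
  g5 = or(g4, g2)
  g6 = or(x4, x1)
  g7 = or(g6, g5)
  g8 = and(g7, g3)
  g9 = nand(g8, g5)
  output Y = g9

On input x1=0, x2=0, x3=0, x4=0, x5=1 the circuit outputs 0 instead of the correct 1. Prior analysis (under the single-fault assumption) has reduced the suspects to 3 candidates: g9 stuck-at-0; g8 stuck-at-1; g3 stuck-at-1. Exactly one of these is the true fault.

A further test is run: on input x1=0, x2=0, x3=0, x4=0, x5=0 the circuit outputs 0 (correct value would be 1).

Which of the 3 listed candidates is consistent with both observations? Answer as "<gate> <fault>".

g9 stuck-at-0

Evaluate each candidate on input x1=0, x2=0, x3=0, x4=0, x5=0:
  g9 stuck-at-0: g1=0, g2=0, g3=0, g4=0, g5=0, g6=0, g7=0, g8=0, g9=0 [stuck-at-0] → 0 — matches
  g8 stuck-at-1: g1=0, g2=0, g3=0, g4=0, g5=0, g6=0, g7=0, g8=1 [stuck-at-1], g9=1 → 1 — eliminated
  g3 stuck-at-1: g1=0, g2=0, g3=1 [stuck-at-1], g4=0, g5=0, g6=0, g7=0, g8=0, g9=1 → 1 — eliminated
Only g9 stuck-at-0 reproduces the observed 0.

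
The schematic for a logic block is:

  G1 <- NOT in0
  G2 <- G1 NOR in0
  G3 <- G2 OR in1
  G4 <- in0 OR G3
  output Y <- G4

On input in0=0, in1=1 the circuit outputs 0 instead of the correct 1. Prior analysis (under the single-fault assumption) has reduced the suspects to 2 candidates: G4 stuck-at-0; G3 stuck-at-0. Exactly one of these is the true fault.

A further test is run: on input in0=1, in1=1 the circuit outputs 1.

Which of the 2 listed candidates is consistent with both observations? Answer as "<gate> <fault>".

G3 stuck-at-0

Evaluate each candidate on input in0=1, in1=1:
  G4 stuck-at-0: G1=0, G2=0, G3=1, G4=0 [stuck-at-0] → 0 — eliminated
  G3 stuck-at-0: G1=0, G2=0, G3=0 [stuck-at-0], G4=1 → 1 — matches
Only G3 stuck-at-0 reproduces the observed 1.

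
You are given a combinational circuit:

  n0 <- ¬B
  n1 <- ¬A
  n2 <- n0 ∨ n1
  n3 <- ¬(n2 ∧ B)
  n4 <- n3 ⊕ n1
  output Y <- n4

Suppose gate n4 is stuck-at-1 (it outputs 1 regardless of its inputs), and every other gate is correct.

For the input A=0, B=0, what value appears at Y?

1

Propagate with n4 forced: n0=1, n1=1, n2=1, n3=1, n4=1 [stuck-at-1].
So Y = 1. (Without the fault it would be 0.)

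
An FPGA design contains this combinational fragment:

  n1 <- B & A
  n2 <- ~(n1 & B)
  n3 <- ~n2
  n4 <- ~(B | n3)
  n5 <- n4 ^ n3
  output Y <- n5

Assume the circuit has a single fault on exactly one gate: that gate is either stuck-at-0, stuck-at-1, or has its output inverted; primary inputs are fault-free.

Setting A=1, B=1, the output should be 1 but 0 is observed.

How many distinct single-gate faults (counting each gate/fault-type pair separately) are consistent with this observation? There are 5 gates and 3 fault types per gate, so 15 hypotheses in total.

10

Fault-free: n1=1, n2=0, n3=1, n4=0, n5=1 → 1. Observed 0.
  n1: stuck-at-0, inverted output ✓; others ✗
  n2: stuck-at-1, inverted output ✓; others ✗
  n3: stuck-at-0, inverted output ✓; others ✗
  n4: stuck-at-1, inverted output ✓; others ✗
  n5: stuck-at-0, inverted output ✓; others ✗
Consistent faults: {n1 stuck-at-0, n1 inverted output, n2 stuck-at-1, n2 inverted output, n3 stuck-at-0, n3 inverted output, n4 stuck-at-1, n4 inverted output, n5 stuck-at-0, n5 inverted output} — 10 in all.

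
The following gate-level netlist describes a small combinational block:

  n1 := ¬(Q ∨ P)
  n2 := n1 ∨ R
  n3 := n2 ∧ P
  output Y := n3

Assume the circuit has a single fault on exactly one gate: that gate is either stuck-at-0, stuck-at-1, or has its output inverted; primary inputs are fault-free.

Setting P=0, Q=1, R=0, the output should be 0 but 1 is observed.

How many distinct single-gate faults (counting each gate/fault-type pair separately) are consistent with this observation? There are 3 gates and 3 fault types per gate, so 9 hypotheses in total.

2

Fault-free: n1=0, n2=0, n3=0 → 0. Observed 1.
  n1 stuck-at-0: output 0 ✗
  n1 stuck-at-1: output 0 ✗
  n1 inverted output: output 0 ✗
  n2 stuck-at-0: output 0 ✗
  n2 stuck-at-1: output 0 ✗
  n2 inverted output: output 0 ✗
  n3 stuck-at-0: output 0 ✗
  n3 stuck-at-1: output 1 ✓
  n3 inverted output: output 1 ✓
Consistent faults: {n3 stuck-at-1, n3 inverted output} — 2 in all.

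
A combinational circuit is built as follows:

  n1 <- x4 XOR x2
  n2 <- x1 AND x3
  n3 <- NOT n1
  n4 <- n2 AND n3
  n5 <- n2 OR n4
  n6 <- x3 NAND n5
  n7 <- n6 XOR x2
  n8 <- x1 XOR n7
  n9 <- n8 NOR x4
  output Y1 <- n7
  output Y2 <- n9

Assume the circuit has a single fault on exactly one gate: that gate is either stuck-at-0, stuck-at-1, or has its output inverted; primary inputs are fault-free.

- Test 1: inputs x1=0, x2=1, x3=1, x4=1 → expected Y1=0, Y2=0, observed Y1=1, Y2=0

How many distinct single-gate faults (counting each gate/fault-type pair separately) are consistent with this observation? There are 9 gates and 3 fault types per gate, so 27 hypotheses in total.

Fault-free: n1=0, n2=0, n3=1, n4=0, n5=0, n6=1, n7=0, n8=0, n9=0 → Y1=0, Y2=0. Observed Y1=1, Y2=0.
  n1: none of the 3 fault types match ✗
  n2: stuck-at-1, inverted output ✓; others ✗
  n3: none of the 3 fault types match ✗
  n4: stuck-at-1, inverted output ✓; others ✗
  n5: stuck-at-1, inverted output ✓; others ✗
  n6: stuck-at-0, inverted output ✓; others ✗
  n7: stuck-at-1, inverted output ✓; others ✗
  n8: none of the 3 fault types match ✗
  n9: none of the 3 fault types match ✗
Consistent faults: {n2 stuck-at-1, n2 inverted output, n4 stuck-at-1, n4 inverted output, n5 stuck-at-1, n5 inverted output, n6 stuck-at-0, n6 inverted output, n7 stuck-at-1, n7 inverted output} — 10 in all.

10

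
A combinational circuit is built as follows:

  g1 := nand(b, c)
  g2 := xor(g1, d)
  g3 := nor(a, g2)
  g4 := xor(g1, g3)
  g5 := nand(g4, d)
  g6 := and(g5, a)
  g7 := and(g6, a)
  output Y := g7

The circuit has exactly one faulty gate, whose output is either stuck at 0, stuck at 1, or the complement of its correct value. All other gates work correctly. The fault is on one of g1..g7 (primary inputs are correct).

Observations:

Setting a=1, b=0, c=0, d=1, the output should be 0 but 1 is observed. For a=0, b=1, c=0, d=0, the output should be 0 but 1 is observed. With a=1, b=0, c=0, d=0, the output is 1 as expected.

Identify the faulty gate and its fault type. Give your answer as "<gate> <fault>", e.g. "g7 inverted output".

Fault-free values for test 1 (a=1, b=0, c=0, d=1): g1=1, g2=0, g3=0, g4=1, g5=0, g6=0, g7=0, giving Y=0. Observed 1.
Test 1: faults giving observed 1 are {g1 stuck-at-0, g1 inverted output, g3 stuck-at-1, g3 inverted output, g4 stuck-at-0, g4 inverted output, g5 stuck-at-1, g5 inverted output, g6 stuck-at-1, g6 inverted output, g7 stuck-at-1, g7 inverted output}.
Test 2 (a=0, b=1, c=0, d=0): fault-free g1=1, g2=1, g3=0, g4=1, g5=1, g6=0, g7=0 → 0; observed 1. Eliminates g1 stuck-at-0, g1 inverted output, g3 stuck-at-1, g3 inverted output, g4 stuck-at-0, g4 inverted output, g5 stuck-at-1, g5 inverted output, g6 stuck-at-1, g6 inverted output.
Test 3 (a=1, b=0, c=0, d=0): fault-free g1=1, g2=1, g3=0, g4=1, g5=1, g6=1, g7=1 → 1; observed 1. Eliminates g7 inverted output.
Only g7 stuck-at-1 is consistent with every test.

g7 stuck-at-1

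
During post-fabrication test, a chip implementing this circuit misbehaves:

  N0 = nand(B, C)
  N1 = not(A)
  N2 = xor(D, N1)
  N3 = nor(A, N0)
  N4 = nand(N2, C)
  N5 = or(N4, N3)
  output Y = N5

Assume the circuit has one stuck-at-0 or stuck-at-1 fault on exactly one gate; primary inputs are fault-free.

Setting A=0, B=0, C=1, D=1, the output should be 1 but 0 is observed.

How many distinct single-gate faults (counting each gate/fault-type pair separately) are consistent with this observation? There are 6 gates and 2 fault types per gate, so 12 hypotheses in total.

4

Fault-free: N0=1, N1=1, N2=0, N3=0, N4=1, N5=1 → 1. Observed 0.
  N0 stuck-at-0: output 1 ✗
  N0 stuck-at-1: output 1 ✗
  N1 stuck-at-0: output 0 ✓
  N1 stuck-at-1: output 1 ✗
  N2 stuck-at-0: output 1 ✗
  N2 stuck-at-1: output 0 ✓
  N3 stuck-at-0: output 1 ✗
  N3 stuck-at-1: output 1 ✗
  N4 stuck-at-0: output 0 ✓
  N4 stuck-at-1: output 1 ✗
  N5 stuck-at-0: output 0 ✓
  N5 stuck-at-1: output 1 ✗
Consistent faults: {N1 stuck-at-0, N2 stuck-at-1, N4 stuck-at-0, N5 stuck-at-0} — 4 in all.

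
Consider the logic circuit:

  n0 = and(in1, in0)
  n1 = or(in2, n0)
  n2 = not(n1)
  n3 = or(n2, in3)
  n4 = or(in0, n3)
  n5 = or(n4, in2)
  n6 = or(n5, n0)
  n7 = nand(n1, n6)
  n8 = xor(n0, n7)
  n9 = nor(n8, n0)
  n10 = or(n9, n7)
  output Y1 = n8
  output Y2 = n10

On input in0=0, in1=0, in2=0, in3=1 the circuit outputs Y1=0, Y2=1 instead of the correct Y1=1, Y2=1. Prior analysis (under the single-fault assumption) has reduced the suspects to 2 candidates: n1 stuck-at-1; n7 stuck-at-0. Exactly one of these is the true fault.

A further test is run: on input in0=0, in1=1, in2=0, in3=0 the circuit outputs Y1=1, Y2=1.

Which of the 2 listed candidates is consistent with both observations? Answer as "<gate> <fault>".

n1 stuck-at-1

Evaluate each candidate on input in0=0, in1=1, in2=0, in3=0:
  n1 stuck-at-1: n0=0, n1=1 [stuck-at-1], n2=0, n3=0, n4=0, n5=0, n6=0, n7=1, n8=1, n9=0, n10=1 → Y1=1, Y2=1 — matches
  n7 stuck-at-0: n0=0, n1=0, n2=1, n3=1, n4=1, n5=1, n6=1, n7=0 [stuck-at-0], n8=0, n9=1, n10=1 → Y1=0, Y2=1 — eliminated
Only n1 stuck-at-1 reproduces the observed Y1=1, Y2=1.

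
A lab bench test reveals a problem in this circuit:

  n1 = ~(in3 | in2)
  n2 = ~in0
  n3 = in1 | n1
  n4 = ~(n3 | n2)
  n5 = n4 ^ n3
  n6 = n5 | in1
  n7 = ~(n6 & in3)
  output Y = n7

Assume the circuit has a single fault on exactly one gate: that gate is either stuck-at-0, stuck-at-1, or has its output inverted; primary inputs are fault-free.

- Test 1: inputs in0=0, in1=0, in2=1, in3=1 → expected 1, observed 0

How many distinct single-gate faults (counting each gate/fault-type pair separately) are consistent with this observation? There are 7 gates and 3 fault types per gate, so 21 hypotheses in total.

Fault-free: n1=0, n2=1, n3=0, n4=0, n5=0, n6=0, n7=1 → 1. Observed 0.
  n1: stuck-at-1, inverted output ✓; others ✗
  n2: stuck-at-0, inverted output ✓; others ✗
  n3: stuck-at-1, inverted output ✓; others ✗
  n4: stuck-at-1, inverted output ✓; others ✗
  n5: stuck-at-1, inverted output ✓; others ✗
  n6: stuck-at-1, inverted output ✓; others ✗
  n7: stuck-at-0, inverted output ✓; others ✗
Consistent faults: {n1 stuck-at-1, n1 inverted output, n2 stuck-at-0, n2 inverted output, n3 stuck-at-1, n3 inverted output, n4 stuck-at-1, n4 inverted output, n5 stuck-at-1, n5 inverted output, n6 stuck-at-1, n6 inverted output, n7 stuck-at-0, n7 inverted output} — 14 in all.

14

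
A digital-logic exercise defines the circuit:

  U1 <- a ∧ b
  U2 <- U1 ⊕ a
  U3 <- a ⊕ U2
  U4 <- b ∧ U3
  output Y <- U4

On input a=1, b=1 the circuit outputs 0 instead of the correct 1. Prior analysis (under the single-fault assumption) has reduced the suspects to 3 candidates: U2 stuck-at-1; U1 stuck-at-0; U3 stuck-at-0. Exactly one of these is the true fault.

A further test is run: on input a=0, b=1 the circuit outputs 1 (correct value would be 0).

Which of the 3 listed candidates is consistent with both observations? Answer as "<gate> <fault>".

Evaluate each candidate on input a=0, b=1:
  U2 stuck-at-1: U1=0, U2=1 [stuck-at-1], U3=1, U4=1 → 1 — matches
  U1 stuck-at-0: U1=0 [stuck-at-0], U2=0, U3=0, U4=0 → 0 — eliminated
  U3 stuck-at-0: U1=0, U2=0, U3=0 [stuck-at-0], U4=0 → 0 — eliminated
Only U2 stuck-at-1 reproduces the observed 1.

U2 stuck-at-1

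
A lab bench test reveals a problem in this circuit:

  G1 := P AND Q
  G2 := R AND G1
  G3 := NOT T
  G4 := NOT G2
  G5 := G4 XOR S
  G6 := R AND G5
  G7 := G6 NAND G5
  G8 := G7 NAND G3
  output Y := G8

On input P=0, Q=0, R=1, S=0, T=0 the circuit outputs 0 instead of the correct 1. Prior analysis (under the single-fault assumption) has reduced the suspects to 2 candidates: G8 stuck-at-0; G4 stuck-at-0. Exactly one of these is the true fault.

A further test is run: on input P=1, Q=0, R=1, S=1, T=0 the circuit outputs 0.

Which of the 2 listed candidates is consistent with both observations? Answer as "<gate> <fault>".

Evaluate each candidate on input P=1, Q=0, R=1, S=1, T=0:
  G8 stuck-at-0: G1=0, G2=0, G3=1, G4=1, G5=0, G6=0, G7=1, G8=0 [stuck-at-0] → 0 — matches
  G4 stuck-at-0: G1=0, G2=0, G3=1, G4=0 [stuck-at-0], G5=1, G6=1, G7=0, G8=1 → 1 — eliminated
Only G8 stuck-at-0 reproduces the observed 0.

G8 stuck-at-0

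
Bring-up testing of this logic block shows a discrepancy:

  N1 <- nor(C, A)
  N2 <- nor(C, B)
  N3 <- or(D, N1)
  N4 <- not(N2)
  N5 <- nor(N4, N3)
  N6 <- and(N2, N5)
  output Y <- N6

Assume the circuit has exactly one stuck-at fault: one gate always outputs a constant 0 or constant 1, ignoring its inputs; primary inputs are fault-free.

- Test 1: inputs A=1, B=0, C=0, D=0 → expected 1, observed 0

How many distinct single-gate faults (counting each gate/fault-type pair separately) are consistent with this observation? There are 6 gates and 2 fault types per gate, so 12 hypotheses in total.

6

Fault-free: N1=0, N2=1, N3=0, N4=0, N5=1, N6=1 → 1. Observed 0.
  N1 stuck-at-0: output 1 ✗
  N1 stuck-at-1: output 0 ✓
  N2 stuck-at-0: output 0 ✓
  N2 stuck-at-1: output 1 ✗
  N3 stuck-at-0: output 1 ✗
  N3 stuck-at-1: output 0 ✓
  N4 stuck-at-0: output 1 ✗
  N4 stuck-at-1: output 0 ✓
  N5 stuck-at-0: output 0 ✓
  N5 stuck-at-1: output 1 ✗
  N6 stuck-at-0: output 0 ✓
  N6 stuck-at-1: output 1 ✗
Consistent faults: {N1 stuck-at-1, N2 stuck-at-0, N3 stuck-at-1, N4 stuck-at-1, N5 stuck-at-0, N6 stuck-at-0} — 6 in all.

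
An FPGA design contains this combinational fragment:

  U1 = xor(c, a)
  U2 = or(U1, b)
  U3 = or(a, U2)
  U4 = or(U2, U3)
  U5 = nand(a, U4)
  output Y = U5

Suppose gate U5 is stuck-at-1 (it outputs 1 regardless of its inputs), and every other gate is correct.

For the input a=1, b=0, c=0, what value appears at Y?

1

Propagate with U5 forced: U1=1, U2=1, U3=1, U4=1, U5=1 [stuck-at-1].
So Y = 1. (Without the fault it would be 0.)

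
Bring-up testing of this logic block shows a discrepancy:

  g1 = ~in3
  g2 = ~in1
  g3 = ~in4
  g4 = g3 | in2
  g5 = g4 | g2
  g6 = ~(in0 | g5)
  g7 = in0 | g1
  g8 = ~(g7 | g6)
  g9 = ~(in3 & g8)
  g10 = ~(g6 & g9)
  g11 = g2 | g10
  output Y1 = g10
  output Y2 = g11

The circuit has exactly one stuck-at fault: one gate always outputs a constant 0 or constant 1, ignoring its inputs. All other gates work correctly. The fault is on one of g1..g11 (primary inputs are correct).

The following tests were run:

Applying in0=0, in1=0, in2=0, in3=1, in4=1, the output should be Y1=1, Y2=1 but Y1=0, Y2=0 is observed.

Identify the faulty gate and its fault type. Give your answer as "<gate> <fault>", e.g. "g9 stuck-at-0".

Fault-free values for test 1 (in0=0, in1=0, in2=0, in3=1, in4=1): g1=0, g2=1, g3=0, g4=0, g5=1, g6=0, g7=0, g8=1, g9=0, g10=1, g11=1, giving Y1=1, Y2=1. Observed Y1=0, Y2=0.
Test 1: faults giving observed Y1=0, Y2=0 are {g2 stuck-at-0}.
Only g2 stuck-at-0 is consistent with every test.

g2 stuck-at-0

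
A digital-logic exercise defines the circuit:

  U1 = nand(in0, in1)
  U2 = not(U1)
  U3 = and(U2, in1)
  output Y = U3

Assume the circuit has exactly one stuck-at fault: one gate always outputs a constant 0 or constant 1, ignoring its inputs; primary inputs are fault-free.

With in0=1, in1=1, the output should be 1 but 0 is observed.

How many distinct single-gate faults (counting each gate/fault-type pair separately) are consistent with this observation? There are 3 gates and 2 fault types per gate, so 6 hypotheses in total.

3

Fault-free: U1=0, U2=1, U3=1 → 1. Observed 0.
  U1 stuck-at-0: output 1 ✗
  U1 stuck-at-1: output 0 ✓
  U2 stuck-at-0: output 0 ✓
  U2 stuck-at-1: output 1 ✗
  U3 stuck-at-0: output 0 ✓
  U3 stuck-at-1: output 1 ✗
Consistent faults: {U1 stuck-at-1, U2 stuck-at-0, U3 stuck-at-0} — 3 in all.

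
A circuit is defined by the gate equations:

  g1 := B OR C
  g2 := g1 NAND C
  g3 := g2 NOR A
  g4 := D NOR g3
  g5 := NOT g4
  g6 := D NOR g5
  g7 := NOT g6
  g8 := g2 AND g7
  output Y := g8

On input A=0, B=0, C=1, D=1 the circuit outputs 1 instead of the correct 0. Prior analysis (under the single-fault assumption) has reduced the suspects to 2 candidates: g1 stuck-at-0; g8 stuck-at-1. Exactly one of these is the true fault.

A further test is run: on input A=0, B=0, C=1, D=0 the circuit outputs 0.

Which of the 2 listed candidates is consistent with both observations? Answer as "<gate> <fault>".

g1 stuck-at-0

Evaluate each candidate on input A=0, B=0, C=1, D=0:
  g1 stuck-at-0: g1=0 [stuck-at-0], g2=1, g3=0, g4=1, g5=0, g6=1, g7=0, g8=0 → 0 — matches
  g8 stuck-at-1: g1=1, g2=0, g3=1, g4=0, g5=1, g6=0, g7=1, g8=1 [stuck-at-1] → 1 — eliminated
Only g1 stuck-at-0 reproduces the observed 0.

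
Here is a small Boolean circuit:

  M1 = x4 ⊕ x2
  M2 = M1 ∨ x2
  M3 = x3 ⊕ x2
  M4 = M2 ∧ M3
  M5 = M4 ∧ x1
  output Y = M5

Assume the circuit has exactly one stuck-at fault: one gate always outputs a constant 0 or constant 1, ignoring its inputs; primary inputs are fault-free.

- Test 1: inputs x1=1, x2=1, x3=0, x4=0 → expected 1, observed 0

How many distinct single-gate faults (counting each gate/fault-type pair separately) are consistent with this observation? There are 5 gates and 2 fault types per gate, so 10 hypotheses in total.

Fault-free: M1=1, M2=1, M3=1, M4=1, M5=1 → 1. Observed 0.
  M1 stuck-at-0: output 1 ✗
  M1 stuck-at-1: output 1 ✗
  M2 stuck-at-0: output 0 ✓
  M2 stuck-at-1: output 1 ✗
  M3 stuck-at-0: output 0 ✓
  M3 stuck-at-1: output 1 ✗
  M4 stuck-at-0: output 0 ✓
  M4 stuck-at-1: output 1 ✗
  M5 stuck-at-0: output 0 ✓
  M5 stuck-at-1: output 1 ✗
Consistent faults: {M2 stuck-at-0, M3 stuck-at-0, M4 stuck-at-0, M5 stuck-at-0} — 4 in all.

4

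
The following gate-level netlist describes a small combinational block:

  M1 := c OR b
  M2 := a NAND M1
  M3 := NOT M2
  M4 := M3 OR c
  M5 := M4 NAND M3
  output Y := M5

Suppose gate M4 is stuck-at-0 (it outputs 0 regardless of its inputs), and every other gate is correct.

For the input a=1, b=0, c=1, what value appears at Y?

1

Propagate with M4 forced: M1=1, M2=0, M3=1, M4=0 [stuck-at-0], M5=1.
So Y = 1. (Without the fault it would be 0.)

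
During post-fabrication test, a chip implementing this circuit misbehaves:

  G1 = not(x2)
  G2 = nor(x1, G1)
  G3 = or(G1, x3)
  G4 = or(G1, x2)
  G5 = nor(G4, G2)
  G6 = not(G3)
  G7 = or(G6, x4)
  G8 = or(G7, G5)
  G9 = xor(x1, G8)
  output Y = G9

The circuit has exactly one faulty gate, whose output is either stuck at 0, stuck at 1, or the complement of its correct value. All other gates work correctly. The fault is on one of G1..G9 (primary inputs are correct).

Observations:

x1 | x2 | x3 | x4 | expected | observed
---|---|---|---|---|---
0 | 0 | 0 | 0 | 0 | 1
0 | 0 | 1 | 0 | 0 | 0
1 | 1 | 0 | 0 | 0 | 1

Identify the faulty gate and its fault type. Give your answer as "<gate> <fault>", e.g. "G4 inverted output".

G1 inverted output

Fault-free values for test 1 (x1=0, x2=0, x3=0, x4=0): G1=1, G2=0, G3=1, G4=1, G5=0, G6=0, G7=0, G8=0, G9=0, giving Y=0. Observed 1.
Test 1: faults giving observed 1 are {G1 stuck-at-0, G1 inverted output, G3 stuck-at-0, G3 inverted output, G4 stuck-at-0, G4 inverted output, G5 stuck-at-1, G5 inverted output, G6 stuck-at-1, G6 inverted output, G7 stuck-at-1, G7 inverted output, G8 stuck-at-1, G8 inverted output, G9 stuck-at-1, G9 inverted output}.
Test 2 (x1=0, x2=0, x3=1, x4=0): fault-free G1=1, G2=0, G3=1, G4=1, G5=0, G6=0, G7=0, G8=0, G9=0 → 0; observed 0. Eliminates G3 stuck-at-0, G3 inverted output, G4 stuck-at-0, G4 inverted output, G5 stuck-at-1, G5 inverted output, G6 stuck-at-1, G6 inverted output, G7 stuck-at-1, G7 inverted output, G8 stuck-at-1, G8 inverted output, G9 stuck-at-1, G9 inverted output.
Test 3 (x1=1, x2=1, x3=0, x4=0): fault-free G1=0, G2=0, G3=0, G4=1, G5=0, G6=1, G7=1, G8=1, G9=0 → 0; observed 1. Eliminates G1 stuck-at-0.
Only G1 inverted output is consistent with every test.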